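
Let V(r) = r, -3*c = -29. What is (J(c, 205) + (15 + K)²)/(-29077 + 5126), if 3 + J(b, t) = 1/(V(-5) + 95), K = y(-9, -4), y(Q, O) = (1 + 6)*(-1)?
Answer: -5491/2155590 ≈ -0.0025473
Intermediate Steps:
c = 29/3 (c = -⅓*(-29) = 29/3 ≈ 9.6667)
y(Q, O) = -7 (y(Q, O) = 7*(-1) = -7)
K = -7
J(b, t) = -269/90 (J(b, t) = -3 + 1/(-5 + 95) = -3 + 1/90 = -269/90)
(J(c, 205) + (15 + K)²)/(-29077 + 5126) = (-269/90 + (15 - 7)²)/(-29077 + 5126) = (-269/90 + 8²)/(-23951) = (-269/90 + 64)*(-1/23951) = (5491/90)*(-1/23951) = -5491/2155590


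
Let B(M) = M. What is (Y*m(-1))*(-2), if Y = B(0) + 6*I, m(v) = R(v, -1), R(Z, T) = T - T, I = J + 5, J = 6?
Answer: 0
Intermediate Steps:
I = 11 (I = 6 + 5 = 11)
R(Z, T) = 0
m(v) = 0
Y = 66 (Y = 0 + 6*11 = 0 + 66 = 66)
(Y*m(-1))*(-2) = (66*0)*(-2) = 0*(-2) = 0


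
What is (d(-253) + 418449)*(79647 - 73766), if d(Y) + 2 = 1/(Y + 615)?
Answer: 890841030015/362 ≈ 2.4609e+9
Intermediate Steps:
d(Y) = -2 + 1/(615 + Y) (d(Y) = -2 + 1/(Y + 615) = -2 + 1/(615 + Y))
(d(-253) + 418449)*(79647 - 73766) = ((-1229 - 2*(-253))/(615 - 253) + 418449)*(79647 - 73766) = ((-1229 + 506)/362 + 418449)*5881 = ((1/362)*(-723) + 418449)*5881 = (-723/362 + 418449)*5881 = (151477815/362)*5881 = 890841030015/362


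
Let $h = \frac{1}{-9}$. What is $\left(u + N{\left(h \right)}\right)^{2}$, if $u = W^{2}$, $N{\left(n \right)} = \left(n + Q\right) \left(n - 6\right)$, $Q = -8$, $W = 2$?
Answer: $\frac{18826921}{6561} \approx 2869.5$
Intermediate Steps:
$h = - \frac{1}{9} \approx -0.11111$
$N{\left(n \right)} = \left(-8 + n\right) \left(-6 + n\right)$ ($N{\left(n \right)} = \left(n - 8\right) \left(n - 6\right) = \left(-8 + n\right) \left(-6 + n\right)$)
$u = 4$ ($u = 2^{2} = 4$)
$\left(u + N{\left(h \right)}\right)^{2} = \left(4 + \left(48 + \left(- \frac{1}{9}\right)^{2} - - \frac{14}{9}\right)\right)^{2} = \left(4 + \left(48 + \frac{1}{81} + \frac{14}{9}\right)\right)^{2} = \left(4 + \frac{4015}{81}\right)^{2} = \left(\frac{4339}{81}\right)^{2} = \frac{18826921}{6561}$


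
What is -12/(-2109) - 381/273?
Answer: -88917/63973 ≈ -1.3899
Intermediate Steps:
-12/(-2109) - 381/273 = -12*(-1/2109) - 381*1/273 = 4/703 - 127/91 = -88917/63973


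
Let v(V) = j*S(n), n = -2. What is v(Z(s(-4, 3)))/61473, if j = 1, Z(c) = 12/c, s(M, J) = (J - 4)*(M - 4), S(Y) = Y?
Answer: -2/61473 ≈ -3.2535e-5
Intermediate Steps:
s(M, J) = (-4 + J)*(-4 + M)
v(V) = -2 (v(V) = 1*(-2) = -2)
v(Z(s(-4, 3)))/61473 = -2/61473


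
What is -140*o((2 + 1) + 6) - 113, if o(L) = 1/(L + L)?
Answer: -1087/9 ≈ -120.78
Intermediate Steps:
o(L) = 1/(2*L)
-140*o((2 + 1) + 6) - 113 = -70/((2 + 1) + 6) - 113 = -70/(3 + 6) - 113 = -70/9 - 113 = -1087/9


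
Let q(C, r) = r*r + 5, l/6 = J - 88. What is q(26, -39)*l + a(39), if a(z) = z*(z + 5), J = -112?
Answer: -1829484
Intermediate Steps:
l = -1200 (l = 6*(-112 - 88) = 6*(-200) = -1200)
a(z) = z*(5 + z)
q(C, r) = 5 + r² (q(C, r) = r² + 5 = 5 + r²)
q(26, -39)*l + a(39) = (5 + (-39)²)*(-1200) + 39*(5 + 39) = (5 + 1521)*(-1200) + 39*44 = 1526*(-1200) + 1716 = -1831200 + 1716 = -1829484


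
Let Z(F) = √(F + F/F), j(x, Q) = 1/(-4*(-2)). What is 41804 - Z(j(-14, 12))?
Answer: 41804 - 3*√2/4 ≈ 41803.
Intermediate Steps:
j(x, Q) = ⅛ (j(x, Q) = 1/8 = ⅛)
Z(F) = √(1 + F) (Z(F) = √(F + 1) = √(1 + F))
41804 - Z(j(-14, 12)) = 41804 - √(1 + ⅛) = 41804 - √(9/8) = 41804 - 3*√2/4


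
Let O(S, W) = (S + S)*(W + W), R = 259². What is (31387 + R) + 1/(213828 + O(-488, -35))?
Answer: 27782549265/282148 ≈ 98468.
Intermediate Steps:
R = 67081
O(S, W) = 4*S*W (O(S, W) = (2*S)*(2*W) = 4*S*W)
(31387 + R) + 1/(213828 + O(-488, -35)) = (31387 + 67081) + 1/(213828 + 4*(-488)*(-35)) = 98468 + 1/(213828 + 68320) = 98468 + 1/282148 = 27782549265/282148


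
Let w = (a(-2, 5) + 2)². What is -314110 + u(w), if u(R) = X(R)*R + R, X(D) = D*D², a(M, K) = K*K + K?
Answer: 1099511314690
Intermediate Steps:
a(M, K) = K + K² (a(M, K) = K² + K = K + K²)
w = 1024 (w = (5*(1 + 5) + 2)² = (5*6 + 2)² = (30 + 2)² = 32² = 1024)
X(D) = D³
u(R) = R + R⁴ (u(R) = R³*R + R = R⁴ + R = R + R⁴)
-314110 + u(w) = -314110 + (1024 + 1024⁴) = -314110 + (1024 + 1099511627776) = -314110 + 1099511628800 = 1099511314690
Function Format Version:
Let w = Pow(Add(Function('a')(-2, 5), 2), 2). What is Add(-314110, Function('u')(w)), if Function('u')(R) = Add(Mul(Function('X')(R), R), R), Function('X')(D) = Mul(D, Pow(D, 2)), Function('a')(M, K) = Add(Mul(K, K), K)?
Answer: 1099511314690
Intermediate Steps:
Function('a')(M, K) = Add(K, Pow(K, 2)) (Function('a')(M, K) = Add(Pow(K, 2), K) = Add(K, Pow(K, 2)))
w = 1024 (w = Pow(Add(Mul(5, Add(1, 5)), 2), 2) = Pow(Add(Mul(5, 6), 2), 2) = Pow(Add(30, 2), 2) = Pow(32, 2) = 1024)
Function('X')(D) = Pow(D, 3)
Function('u')(R) = Add(R, Pow(R, 4)) (Function('u')(R) = Add(Mul(Pow(R, 3), R), R) = Add(Pow(R, 4), R) = Add(R, Pow(R, 4)))
Add(-314110, Function('u')(w)) = Add(-314110, Add(1024, Pow(1024, 4))) = Add(-314110, Add(1024, 1099511627776)) = Add(-314110, 1099511628800) = 1099511314690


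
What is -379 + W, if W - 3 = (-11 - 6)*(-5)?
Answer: -291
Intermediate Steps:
W = 88 (W = 3 + (-11 - 6)*(-5) = 3 - 17*(-5) = 3 + 85 = 88)
-379 + W = -379 + 88 = -291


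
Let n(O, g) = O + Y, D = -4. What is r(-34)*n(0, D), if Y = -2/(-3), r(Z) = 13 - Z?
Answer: 94/3 ≈ 31.333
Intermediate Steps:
Y = 2/3 (Y = -2*(-1/3) = 2/3 ≈ 0.66667)
n(O, g) = 2/3 + O (n(O, g) = O + 2/3 = 2/3 + O)
r(-34)*n(0, D) = (13 - 1*(-34))*(2/3 + 0) = (13 + 34)*(2/3) = 47*(2/3) = 94/3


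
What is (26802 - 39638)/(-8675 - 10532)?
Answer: 12836/19207 ≈ 0.66830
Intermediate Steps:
(26802 - 39638)/(-8675 - 10532) = -12836/(-19207) = -12836*(-1/19207) = 12836/19207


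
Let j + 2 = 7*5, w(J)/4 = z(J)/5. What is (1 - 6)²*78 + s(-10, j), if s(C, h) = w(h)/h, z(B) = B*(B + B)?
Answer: 10014/5 ≈ 2002.8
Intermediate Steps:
z(B) = 2*B² (z(B) = B*(2*B) = 2*B²)
w(J) = 8*J²/5 (w(J) = 4*((2*J²)/5) = 4*((2*J²)*(⅕)) = 4*(2*J²/5) = 8*J²/5)
j = 33 (j = -2 + 7*5 = -2 + 35 = 33)
s(C, h) = 8*h/5 (s(C, h) = (8*h²/5)/h = 8*h/5)
(1 - 6)²*78 + s(-10, j) = (1 - 6)²*78 + (8/5)*33 = (-5)²*78 + 264/5 = 25*78 + 264/5 = 1950 + 264/5 = 10014/5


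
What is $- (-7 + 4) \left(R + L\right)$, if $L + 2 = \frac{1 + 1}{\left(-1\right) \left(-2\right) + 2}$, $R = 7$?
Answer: $\frac{33}{2} \approx 16.5$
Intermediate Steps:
$L = - \frac{3}{2}$ ($L = -2 + \frac{1 + 1}{\left(-1\right) \left(-2\right) + 2} = -2 + \frac{2}{2 + 2} = -2 + \frac{2}{4} = -2 + 2 \cdot \frac{1}{4} = -2 + \frac{1}{2} = - \frac{3}{2} \approx -1.5$)
$- (-7 + 4) \left(R + L\right) = - (-7 + 4) \left(7 - \frac{3}{2}\right) = \left(-1\right) \left(-3\right) \frac{11}{2} = 3 \cdot \frac{11}{2} = \frac{33}{2}$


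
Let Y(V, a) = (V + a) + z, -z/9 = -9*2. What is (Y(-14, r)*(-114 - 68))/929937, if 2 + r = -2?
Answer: -8736/309979 ≈ -0.028183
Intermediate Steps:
r = -4 (r = -2 - 2 = -4)
z = 162 (z = -(-81)*2 = -9*(-18) = 162)
Y(V, a) = 162 + V + a (Y(V, a) = (V + a) + 162 = 162 + V + a)
(Y(-14, r)*(-114 - 68))/929937 = ((162 - 14 - 4)*(-114 - 68))/929937 = (144*(-182))*(1/929937) = -26208*1/929937 = -8736/309979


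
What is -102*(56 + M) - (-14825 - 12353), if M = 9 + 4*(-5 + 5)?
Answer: 20548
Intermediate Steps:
M = 9 (M = 9 + 4*0 = 9 + 0 = 9)
-102*(56 + M) - (-14825 - 12353) = -102*(56 + 9) - (-14825 - 12353) = -102*65 - 1*(-27178) = -6630 + 27178 = 20548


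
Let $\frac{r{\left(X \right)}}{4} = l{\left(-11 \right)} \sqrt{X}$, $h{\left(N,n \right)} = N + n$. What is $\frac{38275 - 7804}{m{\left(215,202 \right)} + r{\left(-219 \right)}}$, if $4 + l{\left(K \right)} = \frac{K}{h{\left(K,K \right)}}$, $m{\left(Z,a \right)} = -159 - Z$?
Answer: $- \frac{5698077}{91400} + \frac{213297 i \sqrt{219}}{91400} \approx -62.342 + 34.535 i$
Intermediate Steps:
$l{\left(K \right)} = - \frac{7}{2}$ ($l{\left(K \right)} = -4 + \frac{K}{K + K} = -4 + \frac{K}{2 K} = -4 + K \frac{1}{2 K} = -4 + \frac{1}{2} = - \frac{7}{2}$)
$r{\left(X \right)} = - 14 \sqrt{X}$ ($r{\left(X \right)} = 4 \left(- \frac{7 \sqrt{X}}{2}\right) = - 14 \sqrt{X}$)
$\frac{38275 - 7804}{m{\left(215,202 \right)} + r{\left(-219 \right)}} = \frac{38275 - 7804}{\left(-159 - 215\right) - 14 \sqrt{-219}} = \frac{30471}{\left(-159 - 215\right) - 14 i \sqrt{219}} = \frac{30471}{-374 - 14 i \sqrt{219}}$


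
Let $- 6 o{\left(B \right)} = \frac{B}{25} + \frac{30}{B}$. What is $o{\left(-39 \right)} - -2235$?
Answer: $\frac{4359007}{1950} \approx 2235.4$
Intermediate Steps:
$o{\left(B \right)} = - \frac{5}{B} - \frac{B}{150}$ ($o{\left(B \right)} = - \frac{\frac{B}{25} + \frac{30}{B}}{6} = - \frac{\frac{30}{B} + \frac{B}{25}}{6} = - \frac{5}{B} - \frac{B}{150}$)
$o{\left(-39 \right)} - -2235 = \left(- \frac{5}{-39} - - \frac{13}{50}\right) - -2235 = \left(\left(-5\right) \left(- \frac{1}{39}\right) + \frac{13}{50}\right) + 2235 = \left(\frac{5}{39} + \frac{13}{50}\right) + 2235 = \frac{757}{1950} + 2235 = \frac{4359007}{1950}$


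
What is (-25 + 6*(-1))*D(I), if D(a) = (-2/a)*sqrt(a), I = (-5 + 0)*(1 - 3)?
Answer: 31*sqrt(10)/5 ≈ 19.606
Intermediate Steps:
I = 10 (I = -5*(-2) = 10)
D(a) = -2/sqrt(a)
(-25 + 6*(-1))*D(I) = (-25 + 6*(-1))*(-sqrt(10)/5) = (-25 - 6)*(-sqrt(10)/5) = -(-31)*sqrt(10)/5 = 31*sqrt(10)/5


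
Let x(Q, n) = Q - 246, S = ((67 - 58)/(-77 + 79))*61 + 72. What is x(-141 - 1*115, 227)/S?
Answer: -1004/693 ≈ -1.4488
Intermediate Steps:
S = 693/2 (S = (9/2)*61 + 72 = 549/2 + 72 = 693/2 ≈ 346.50)
x(Q, n) = -246 + Q
x(-141 - 1*115, 227)/S = (-246 + (-141 - 1*115))/(693/2) = (-246 + (-141 - 115))*(2/693) = (-246 - 256)*(2/693) = -502*2/693 = -1004/693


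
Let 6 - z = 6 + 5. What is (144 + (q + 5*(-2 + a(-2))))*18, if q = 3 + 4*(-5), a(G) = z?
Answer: 1656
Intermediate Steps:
z = -5 (z = 6 - (6 + 5) = 6 - 1*11 = 6 - 11 = -5)
a(G) = -5
q = -17 (q = 3 - 20 = -17)
(144 + (q + 5*(-2 + a(-2))))*18 = (144 + (-17 + 5*(-2 - 5)))*18 = (144 + (-17 + 5*(-7)))*18 = (144 + (-17 - 35))*18 = (144 - 52)*18 = 92*18 = 1656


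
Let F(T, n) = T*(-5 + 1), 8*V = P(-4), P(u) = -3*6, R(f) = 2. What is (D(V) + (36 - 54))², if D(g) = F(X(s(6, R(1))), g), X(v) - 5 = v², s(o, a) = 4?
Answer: 10404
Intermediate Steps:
P(u) = -18
X(v) = 5 + v²
V = -9/4 (V = (⅛)*(-18) = -9/4 ≈ -2.2500)
F(T, n) = -4*T (F(T, n) = T*(-4) = -4*T)
D(g) = -84 (D(g) = -4*(5 + 4²) = -4*(5 + 16) = -4*21 = -84)
(D(V) + (36 - 54))² = (-84 + (36 - 54))² = (-84 - 18)² = (-102)² = 10404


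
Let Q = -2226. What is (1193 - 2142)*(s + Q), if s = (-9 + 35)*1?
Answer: 2087800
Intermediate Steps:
s = 26 (s = 26*1 = 26)
(1193 - 2142)*(s + Q) = (1193 - 2142)*(26 - 2226) = -949*(-2200) = 2087800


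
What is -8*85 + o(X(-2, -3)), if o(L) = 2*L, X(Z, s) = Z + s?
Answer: -690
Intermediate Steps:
-8*85 + o(X(-2, -3)) = -8*85 + 2*(-2 - 3) = -680 + 2*(-5) = -680 - 10 = -690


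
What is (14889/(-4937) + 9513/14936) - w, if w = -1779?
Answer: 131006321505/73739032 ≈ 1776.6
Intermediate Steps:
(14889/(-4937) + 9513/14936) - w = (14889/(-4937) + 9513/14936) - 1*(-1779) = (14889*(-1/4937) + 9513*(1/14936)) + 1779 = (-14889/4937 + 9513/14936) + 1779 = -175416423/73739032 + 1779 = 131006321505/73739032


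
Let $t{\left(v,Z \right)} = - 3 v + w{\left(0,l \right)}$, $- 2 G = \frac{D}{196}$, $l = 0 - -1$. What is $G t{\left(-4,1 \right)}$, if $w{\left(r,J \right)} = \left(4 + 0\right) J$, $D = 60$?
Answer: $- \frac{120}{49} \approx -2.449$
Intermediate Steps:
$l = 1$ ($l = 0 + 1 = 1$)
$G = - \frac{15}{98}$ ($G = - \frac{60 \cdot \frac{1}{196}}{2} = \left(- \frac{1}{2}\right) \frac{15}{49} = - \frac{15}{98} \approx -0.15306$)
$w{\left(r,J \right)} = 4 J$
$t{\left(v,Z \right)} = 4 - 3 v$ ($t{\left(v,Z \right)} = - 3 v + 4 \cdot 1 = - 3 v + 4 = 4 - 3 v$)
$G t{\left(-4,1 \right)} = - \frac{15 \left(4 - -12\right)}{98} = - \frac{15 \left(4 + 12\right)}{98} = \left(- \frac{15}{98}\right) 16 = - \frac{120}{49}$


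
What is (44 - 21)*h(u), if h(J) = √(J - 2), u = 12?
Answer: 23*√10 ≈ 72.732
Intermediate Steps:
h(J) = √(-2 + J)
(44 - 21)*h(u) = (44 - 21)*√(-2 + 12) = 23*√10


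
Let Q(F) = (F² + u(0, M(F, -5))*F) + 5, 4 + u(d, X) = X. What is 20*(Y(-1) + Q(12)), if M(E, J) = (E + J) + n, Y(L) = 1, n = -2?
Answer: 3240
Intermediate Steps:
M(E, J) = -2 + E + J (M(E, J) = (E + J) - 2 = -2 + E + J)
u(d, X) = -4 + X
Q(F) = 5 + F² + F*(-11 + F) (Q(F) = (F² + (-4 + (-2 + F - 5))*F) + 5 = (F² + (-4 + (-7 + F))*F) + 5 = (F² + (-11 + F)*F) + 5 = (F² + F*(-11 + F)) + 5 = 5 + F² + F*(-11 + F))
20*(Y(-1) + Q(12)) = 20*(1 + (5 + 12² + 12*(-11 + 12))) = 20*(1 + (5 + 144 + 12*1)) = 20*(1 + (5 + 144 + 12)) = 20*(1 + 161) = 20*162 = 3240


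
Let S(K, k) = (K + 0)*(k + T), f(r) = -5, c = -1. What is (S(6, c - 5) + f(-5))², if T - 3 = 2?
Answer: 121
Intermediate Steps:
T = 5 (T = 3 + 2 = 5)
S(K, k) = K*(5 + k) (S(K, k) = (K + 0)*(k + 5) = K*(5 + k))
(S(6, c - 5) + f(-5))² = (6*(5 + (-1 - 5)) - 5)² = (6*(5 - 6) - 5)² = (6*(-1) - 5)² = (-6 - 5)² = (-11)² = 121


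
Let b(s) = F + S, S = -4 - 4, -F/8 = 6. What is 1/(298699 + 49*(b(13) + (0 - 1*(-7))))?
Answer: 1/296298 ≈ 3.3750e-6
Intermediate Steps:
F = -48 (F = -8*6 = -48)
S = -8
b(s) = -56 (b(s) = -48 - 8 = -56)
1/(298699 + 49*(b(13) + (0 - 1*(-7)))) = 1/(298699 + 49*(-56 + (0 - 1*(-7)))) = 1/(298699 + 49*(-56 + (0 + 7))) = 1/(298699 + 49*(-56 + 7)) = 1/(298699 + 49*(-49)) = 1/(298699 - 2401) = 1/296298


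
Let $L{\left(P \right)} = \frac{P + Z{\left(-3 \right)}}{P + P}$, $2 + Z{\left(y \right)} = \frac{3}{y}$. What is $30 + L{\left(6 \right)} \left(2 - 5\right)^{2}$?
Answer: $\frac{129}{4} \approx 32.25$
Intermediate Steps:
$Z{\left(y \right)} = -2 + \frac{3}{y}$
$L{\left(P \right)} = \frac{-3 + P}{2 P}$ ($L{\left(P \right)} = \frac{P - \left(2 - \frac{3}{-3}\right)}{P + P} = \frac{P + \left(-2 + 3 \left(- \frac{1}{3}\right)\right)}{2 P} = \left(P - 3\right) \frac{1}{2 P} = \left(-3 + P\right) \frac{1}{2 P} = \frac{-3 + P}{2 P}$)
$30 + L{\left(6 \right)} \left(2 - 5\right)^{2} = 30 + \frac{-3 + 6}{2 \cdot 6} \left(2 - 5\right)^{2} = 30 + \frac{1}{2} \cdot \frac{1}{6} \cdot 3 \left(-3\right)^{2} = 30 + \frac{1}{4} \cdot 9 = 30 + \frac{9}{4} = \frac{129}{4}$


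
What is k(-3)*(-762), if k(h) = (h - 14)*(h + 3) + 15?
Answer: -11430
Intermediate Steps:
k(h) = 15 + (-14 + h)*(3 + h) (k(h) = (-14 + h)*(3 + h) + 15 = 15 + (-14 + h)*(3 + h))
k(-3)*(-762) = (-27 + (-3)**2 - 11*(-3))*(-762) = (-27 + 9 + 33)*(-762) = 15*(-762) = -11430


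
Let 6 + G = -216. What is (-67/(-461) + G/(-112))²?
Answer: 3016535929/666465856 ≈ 4.5262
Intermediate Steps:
G = -222 (G = -6 - 216 = -222)
(-67/(-461) + G/(-112))² = (-67/(-461) - 222/(-112))² = (-67*(-1/461) - 222*(-1/112))² = (67/461 + 111/56)² = (54923/25816)² = 3016535929/666465856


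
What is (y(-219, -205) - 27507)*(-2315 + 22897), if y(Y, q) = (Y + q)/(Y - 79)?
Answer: -84351848642/149 ≈ -5.6612e+8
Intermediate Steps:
y(Y, q) = (Y + q)/(-79 + Y)
(y(-219, -205) - 27507)*(-2315 + 22897) = ((-219 - 205)/(-79 - 219) - 27507)*(-2315 + 22897) = (-424/(-298) - 27507)*20582 = (-1/298*(-424) - 27507)*20582 = (212/149 - 27507)*20582 = -4098331/149*20582 = -84351848642/149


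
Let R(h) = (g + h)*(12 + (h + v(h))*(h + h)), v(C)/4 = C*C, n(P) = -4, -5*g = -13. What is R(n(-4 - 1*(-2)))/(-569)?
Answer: -3276/2845 ≈ -1.1515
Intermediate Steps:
g = 13/5 (g = -⅕*(-13) = 13/5 ≈ 2.6000)
v(C) = 4*C² (v(C) = 4*(C*C) = 4*C²)
R(h) = (12 + 2*h*(h + 4*h²))*(13/5 + h) (R(h) = (13/5 + h)*(12 + (h + 4*h²)*(h + h)) = (13/5 + h)*(12 + (h + 4*h²)*(2*h)) = (13/5 + h)*(12 + 2*h*(h + 4*h²)) = (12 + 2*h*(h + 4*h²))*(13/5 + h))
R(n(-4 - 1*(-2)))/(-569) = (156/5 + 8*(-4)⁴ + 12*(-4) + (26/5)*(-4)² + (114/5)*(-4)³)/(-569) = (156/5 + 8*256 - 48 + (26/5)*16 + (114/5)*(-64))*(-1/569) = (156/5 + 2048 - 48 + 416/5 - 7296/5)*(-1/569) = (3276/5)*(-1/569) = -3276/2845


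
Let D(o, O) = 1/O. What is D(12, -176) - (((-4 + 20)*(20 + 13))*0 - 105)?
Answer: 18479/176 ≈ 104.99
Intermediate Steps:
D(12, -176) - (((-4 + 20)*(20 + 13))*0 - 105) = 1/(-176) - (((-4 + 20)*(20 + 13))*0 - 105) = -1/176 - ((16*33)*0 - 105) = -1/176 - (528*0 - 105) = -1/176 - (0 - 105) = -1/176 - 1*(-105) = -1/176 + 105 = 18479/176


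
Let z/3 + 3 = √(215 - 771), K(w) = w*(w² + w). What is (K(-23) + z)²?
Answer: 135647605 - 139764*I*√139 ≈ 1.3565e+8 - 1.6478e+6*I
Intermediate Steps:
K(w) = w*(w + w²)
z = -9 + 6*I*√139 (z = -9 + 3*√(215 - 771) = -9 + 3*√(-556) = -9 + 3*(2*I*√139) = -9 + 6*I*√139 ≈ -9.0 + 70.739*I)
(K(-23) + z)² = ((-23)²*(1 - 23) + (-9 + 6*I*√139))² = (529*(-22) + (-9 + 6*I*√139))² = (-11638 + (-9 + 6*I*√139))² = (-11647 + 6*I*√139)²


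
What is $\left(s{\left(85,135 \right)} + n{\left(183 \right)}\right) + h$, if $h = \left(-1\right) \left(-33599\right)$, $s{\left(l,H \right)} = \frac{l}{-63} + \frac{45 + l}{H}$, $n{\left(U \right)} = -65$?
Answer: $\frac{6337853}{189} \approx 33534.0$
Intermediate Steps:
$s{\left(l,H \right)} = - \frac{l}{63} + \frac{45 + l}{H}$ ($s{\left(l,H \right)} = l \left(- \frac{1}{63}\right) + \frac{45 + l}{H} = - \frac{l}{63} + \frac{45 + l}{H}$)
$h = 33599$
$\left(s{\left(85,135 \right)} + n{\left(183 \right)}\right) + h = \left(\frac{45 + 85 - \frac{15}{7} \cdot 85}{135} - 65\right) + 33599 = \left(\frac{45 + 85 - \frac{1275}{7}}{135} - 65\right) + 33599 = \left(\frac{1}{135} \left(- \frac{365}{7}\right) - 65\right) + 33599 = \left(- \frac{73}{189} - 65\right) + 33599 = - \frac{12358}{189} + 33599 = \frac{6337853}{189}$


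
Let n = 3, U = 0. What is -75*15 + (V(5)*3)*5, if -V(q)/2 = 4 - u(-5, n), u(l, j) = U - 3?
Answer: -1335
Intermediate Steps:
u(l, j) = -3 (u(l, j) = 0 - 3 = -3)
V(q) = -14 (V(q) = -2*(4 - 1*(-3)) = -2*(4 + 3) = -2*7 = -14)
-75*15 + (V(5)*3)*5 = -75*15 - 14*3*5 = -1125 - 42*5 = -1125 - 210 = -1335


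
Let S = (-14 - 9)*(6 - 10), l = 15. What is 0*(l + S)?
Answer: 0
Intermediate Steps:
S = 92 (S = -23*(-4) = 92)
0*(l + S) = 0*(15 + 92) = 0*107 = 0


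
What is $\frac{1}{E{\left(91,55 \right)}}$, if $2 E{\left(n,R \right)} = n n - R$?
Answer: $\frac{1}{4113} \approx 0.00024313$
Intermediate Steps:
$E{\left(n,R \right)} = \frac{n^{2}}{2} - \frac{R}{2}$ ($E{\left(n,R \right)} = \frac{n n - R}{2} = \frac{n^{2} - R}{2} = \frac{n^{2}}{2} - \frac{R}{2}$)
$\frac{1}{E{\left(91,55 \right)}} = \frac{1}{\frac{91^{2}}{2} - \frac{55}{2}} = \frac{1}{\frac{1}{2} \cdot 8281 - \frac{55}{2}} = \frac{1}{\frac{8281}{2} - \frac{55}{2}} = \frac{1}{4113}$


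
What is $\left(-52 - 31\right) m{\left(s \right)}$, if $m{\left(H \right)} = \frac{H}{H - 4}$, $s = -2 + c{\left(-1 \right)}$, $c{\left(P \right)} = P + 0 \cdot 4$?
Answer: $- \frac{249}{7} \approx -35.571$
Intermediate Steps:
$c{\left(P \right)} = P$ ($c{\left(P \right)} = P + 0 = P$)
$s = -3$ ($s = -2 - 1 = -3$)
$m{\left(H \right)} = \frac{H}{-4 + H}$
$\left(-52 - 31\right) m{\left(s \right)} = \left(-52 - 31\right) \left(- \frac{3}{-4 - 3}\right) = - 83 \left(- \frac{3}{-7}\right) = - 83 \left(\left(-3\right) \left(- \frac{1}{7}\right)\right) = \left(-83\right) \frac{3}{7} = - \frac{249}{7}$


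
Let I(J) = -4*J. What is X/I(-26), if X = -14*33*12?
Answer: -693/13 ≈ -53.308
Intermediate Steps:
X = -5544 (X = -462*12 = -5544)
X/I(-26) = -5544/((-4*(-26))) = -5544/104 = -5544*1/104 = -693/13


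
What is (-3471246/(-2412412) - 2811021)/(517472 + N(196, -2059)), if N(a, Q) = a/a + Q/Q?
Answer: -3390668660703/624180243644 ≈ -5.4322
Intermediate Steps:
N(a, Q) = 2 (N(a, Q) = 1 + 1 = 2)
(-3471246/(-2412412) - 2811021)/(517472 + N(196, -2059)) = (-3471246/(-2412412) - 2811021)/(517472 + 2) = (-3471246*(-1/2412412) - 2811021)/517474 = (1735623/1206206 - 2811021)*(1/517474) = -3390668660703/1206206*1/517474 = -3390668660703/624180243644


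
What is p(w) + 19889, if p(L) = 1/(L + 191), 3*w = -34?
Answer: 10720174/539 ≈ 19889.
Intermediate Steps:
w = -34/3 (w = (⅓)*(-34) = -34/3 ≈ -11.333)
p(L) = 1/(191 + L)
p(w) + 19889 = 1/(191 - 34/3) + 19889 = 1/(539/3) + 19889 = 3/539 + 19889 = 10720174/539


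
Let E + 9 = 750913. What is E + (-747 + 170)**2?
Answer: 1083833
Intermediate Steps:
E = 750904 (E = -9 + 750913 = 750904)
E + (-747 + 170)**2 = 750904 + (-747 + 170)**2 = 750904 + (-577)**2 = 750904 + 332929 = 1083833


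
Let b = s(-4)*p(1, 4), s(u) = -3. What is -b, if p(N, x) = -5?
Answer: -15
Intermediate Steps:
b = 15 (b = -3*(-5) = 15)
-b = -1*15 = -15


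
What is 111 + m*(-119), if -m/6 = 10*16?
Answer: 114351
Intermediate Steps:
m = -960 (m = -60*16 = -6*160 = -960)
111 + m*(-119) = 111 - 960*(-119) = 111 + 114240 = 114351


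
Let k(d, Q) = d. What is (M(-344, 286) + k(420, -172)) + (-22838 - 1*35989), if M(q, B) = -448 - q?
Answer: -58511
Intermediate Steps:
(M(-344, 286) + k(420, -172)) + (-22838 - 1*35989) = ((-448 - 1*(-344)) + 420) + (-22838 - 1*35989) = ((-448 + 344) + 420) + (-22838 - 35989) = (-104 + 420) - 58827 = 316 - 58827 = -58511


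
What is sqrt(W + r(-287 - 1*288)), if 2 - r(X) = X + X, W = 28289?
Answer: sqrt(29441) ≈ 171.58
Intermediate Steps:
r(X) = 2 - 2*X (r(X) = 2 - (X + X) = 2 - 2*X)
sqrt(W + r(-287 - 1*288)) = sqrt(28289 + (2 - 2*(-287 - 1*288))) = sqrt(28289 + (2 - 2*(-287 - 288))) = sqrt(28289 + (2 - 2*(-575))) = sqrt(28289 + (2 + 1150)) = sqrt(28289 + 1152) = sqrt(29441)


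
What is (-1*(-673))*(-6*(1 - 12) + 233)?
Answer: 201227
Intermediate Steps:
(-1*(-673))*(-6*(1 - 12) + 233) = 673*(-6*(-11) + 233) = 673*(66 + 233) = 673*299 = 201227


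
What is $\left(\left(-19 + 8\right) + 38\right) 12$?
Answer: $324$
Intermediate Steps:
$\left(\left(-19 + 8\right) + 38\right) 12 = \left(-11 + 38\right) 12 = 27 \cdot 12 = 324$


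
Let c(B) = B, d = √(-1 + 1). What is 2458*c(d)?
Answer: 0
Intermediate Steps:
d = 0 (d = √0 = 0)
2458*c(d) = 2458*0 = 0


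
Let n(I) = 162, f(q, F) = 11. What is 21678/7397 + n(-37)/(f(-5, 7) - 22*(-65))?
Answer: 32436312/10659077 ≈ 3.0431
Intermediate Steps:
21678/7397 + n(-37)/(f(-5, 7) - 22*(-65)) = 21678/7397 + 162/(11 - 22*(-65)) = 21678*(1/7397) + 162/(11 + 1430) = 21678/7397 + 162/1441 = 32436312/10659077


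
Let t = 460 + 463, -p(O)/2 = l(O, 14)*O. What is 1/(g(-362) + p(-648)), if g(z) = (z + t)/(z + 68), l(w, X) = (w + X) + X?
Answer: -98/78745147 ≈ -1.2445e-6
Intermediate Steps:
l(w, X) = w + 2*X (l(w, X) = (X + w) + X = w + 2*X)
p(O) = -2*O*(28 + O) (p(O) = -2*(O + 2*14)*O = -2*(O + 28)*O = -2*(28 + O)*O = -2*O*(28 + O))
t = 923
g(z) = (923 + z)/(68 + z) (g(z) = (z + 923)/(z + 68) = (923 + z)/(68 + z))
1/(g(-362) + p(-648)) = 1/((923 - 362)/(68 - 362) - 2*(-648)*(28 - 648)) = 1/(561/(-294) - 2*(-648)*(-620)) = 1/(-1/294*561 - 803520) = 1/(-187/98 - 803520) = 1/(-78745147/98) = -98/78745147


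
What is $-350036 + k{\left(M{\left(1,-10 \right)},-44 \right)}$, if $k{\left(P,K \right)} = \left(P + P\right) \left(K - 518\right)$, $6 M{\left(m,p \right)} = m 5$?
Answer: $- \frac{1052918}{3} \approx -3.5097 \cdot 10^{5}$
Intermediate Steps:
$M{\left(m,p \right)} = \frac{5 m}{6}$ ($M{\left(m,p \right)} = \frac{m 5}{6} = \frac{5 m}{6}$)
$k{\left(P,K \right)} = 2 P \left(-518 + K\right)$
$-350036 + k{\left(M{\left(1,-10 \right)},-44 \right)} = -350036 + 2 \cdot \frac{5}{6} \cdot 1 \left(-518 - 44\right) = -350036 + 2 \cdot \frac{5}{6} \left(-562\right) = -350036 - \frac{2810}{3} = - \frac{1052918}{3}$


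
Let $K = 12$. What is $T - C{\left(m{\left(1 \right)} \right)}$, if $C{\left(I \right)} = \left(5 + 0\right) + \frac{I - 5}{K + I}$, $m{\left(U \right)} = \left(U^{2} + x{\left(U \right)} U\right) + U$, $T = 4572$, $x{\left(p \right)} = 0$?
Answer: $\frac{63941}{14} \approx 4567.2$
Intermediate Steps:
$m{\left(U \right)} = U + U^{2}$ ($m{\left(U \right)} = \left(U^{2} + 0 U\right) + U = \left(U^{2} + 0\right) + U = U^{2} + U = U + U^{2}$)
$C{\left(I \right)} = 5 + \frac{-5 + I}{12 + I}$ ($C{\left(I \right)} = \left(5 + 0\right) + \frac{I - 5}{12 + I} = 5 + \frac{-5 + I}{12 + I}$)
$T - C{\left(m{\left(1 \right)} \right)} = 4572 - \frac{55 + 6 \cdot 1 \left(1 + 1\right)}{12 + 1 \left(1 + 1\right)} = 4572 - \frac{55 + 6 \cdot 1 \cdot 2}{12 + 1 \cdot 2} = 4572 - \frac{55 + 6 \cdot 2}{12 + 2} = 4572 - \frac{55 + 12}{14} = 4572 - \frac{1}{14} \cdot 67 = 4572 - \frac{67}{14} = \frac{63941}{14}$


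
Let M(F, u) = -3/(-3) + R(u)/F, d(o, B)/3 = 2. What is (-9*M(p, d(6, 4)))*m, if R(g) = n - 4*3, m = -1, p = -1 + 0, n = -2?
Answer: 135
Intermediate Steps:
d(o, B) = 6 (d(o, B) = 3*2 = 6)
p = -1
R(g) = -14 (R(g) = -2 - 4*3 = -2 - 12 = -14)
M(F, u) = 1 - 14/F (M(F, u) = -3/(-3) - 14/F = -3*(-1/3) - 14/F = 1 - 14/F)
(-9*M(p, d(6, 4)))*m = -9*(-14 - 1)/(-1)*(-1) = -(-9)*(-15)*(-1) = -9*15*(-1) = -135*(-1) = 135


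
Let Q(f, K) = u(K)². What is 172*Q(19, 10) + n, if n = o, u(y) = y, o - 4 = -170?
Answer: 17034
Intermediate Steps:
o = -166 (o = 4 - 170 = -166)
Q(f, K) = K²
n = -166
172*Q(19, 10) + n = 172*10² - 166 = 172*100 - 166 = 17200 - 166 = 17034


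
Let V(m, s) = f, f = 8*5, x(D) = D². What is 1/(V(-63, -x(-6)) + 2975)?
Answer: 1/3015 ≈ 0.00033167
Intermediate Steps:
f = 40
V(m, s) = 40
1/(V(-63, -x(-6)) + 2975) = 1/(40 + 2975) = 1/3015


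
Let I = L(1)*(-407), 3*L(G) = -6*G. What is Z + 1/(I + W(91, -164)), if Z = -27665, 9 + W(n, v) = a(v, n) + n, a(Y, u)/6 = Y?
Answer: -2434521/88 ≈ -27665.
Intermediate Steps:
L(G) = -2*G (L(G) = (-6*G)/3 = -2*G)
a(Y, u) = 6*Y
W(n, v) = -9 + n + 6*v (W(n, v) = -9 + (6*v + n) = -9 + (n + 6*v) = -9 + n + 6*v)
I = 814 (I = -2*1*(-407) = -2*(-407) = 814)
Z + 1/(I + W(91, -164)) = -27665 + 1/(814 + (-9 + 91 + 6*(-164))) = -27665 + 1/(814 + (-9 + 91 - 984)) = -27665 + 1/(814 - 902) = -27665 + 1/(-88) = -27665 - 1/88 = -2434521/88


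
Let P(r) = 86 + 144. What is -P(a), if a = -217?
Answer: -230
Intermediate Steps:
P(r) = 230
-P(a) = -1*230 = -230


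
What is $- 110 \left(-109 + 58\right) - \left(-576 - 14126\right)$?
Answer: $20312$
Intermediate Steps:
$- 110 \left(-109 + 58\right) - \left(-576 - 14126\right) = \left(-110\right) \left(-51\right) - -14702 = 5610 + 14702 = 20312$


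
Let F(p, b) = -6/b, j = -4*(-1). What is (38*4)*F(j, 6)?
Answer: -152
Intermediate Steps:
j = 4
(38*4)*F(j, 6) = (38*4)*(-6/6) = 152*(-6*1/6) = 152*(-1) = -152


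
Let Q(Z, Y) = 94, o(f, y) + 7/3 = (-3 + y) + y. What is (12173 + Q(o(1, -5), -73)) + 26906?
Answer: 39173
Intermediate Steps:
o(f, y) = -16/3 + 2*y (o(f, y) = -7/3 + ((-3 + y) + y) = -7/3 + (-3 + 2*y) = -16/3 + 2*y)
(12173 + Q(o(1, -5), -73)) + 26906 = (12173 + 94) + 26906 = 12267 + 26906 = 39173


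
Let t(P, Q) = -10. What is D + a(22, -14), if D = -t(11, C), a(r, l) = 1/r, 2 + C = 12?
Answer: 221/22 ≈ 10.045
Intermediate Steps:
C = 10 (C = -2 + 12 = 10)
D = 10 (D = -1*(-10) = 10)
D + a(22, -14) = 10 + 1/22 = 221/22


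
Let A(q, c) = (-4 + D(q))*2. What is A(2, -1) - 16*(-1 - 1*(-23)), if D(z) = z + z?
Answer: -352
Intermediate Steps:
D(z) = 2*z
A(q, c) = -8 + 4*q (A(q, c) = (-4 + 2*q)*2 = -8 + 4*q)
A(2, -1) - 16*(-1 - 1*(-23)) = (-8 + 4*2) - 16*(-1 - 1*(-23)) = (-8 + 8) - 16*(-1 + 23) = 0 - 16*22 = 0 - 352 = -352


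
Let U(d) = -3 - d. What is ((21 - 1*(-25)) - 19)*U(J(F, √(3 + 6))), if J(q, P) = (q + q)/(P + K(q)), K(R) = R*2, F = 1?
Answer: -459/5 ≈ -91.800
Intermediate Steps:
K(R) = 2*R
J(q, P) = 2*q/(P + 2*q) (J(q, P) = (q + q)/(P + 2*q) = (2*q)/(P + 2*q) = 2*q/(P + 2*q))
((21 - 1*(-25)) - 19)*U(J(F, √(3 + 6))) = ((21 - 1*(-25)) - 19)*(-3 - 2/(√(3 + 6) + 2*1)) = ((21 + 25) - 19)*(-3 - 2/(√9 + 2)) = (46 - 19)*(-3 - 2/(3 + 2)) = 27*(-3 - 2/5) = 27*(-3 - 1*⅖) = 27*(-3 - ⅖) = 27*(-17/5) = -459/5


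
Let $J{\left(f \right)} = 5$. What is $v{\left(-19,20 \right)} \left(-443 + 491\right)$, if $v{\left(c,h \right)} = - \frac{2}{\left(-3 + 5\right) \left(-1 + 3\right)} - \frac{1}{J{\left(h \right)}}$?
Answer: $- \frac{168}{5} \approx -33.6$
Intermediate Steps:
$v{\left(c,h \right)} = - \frac{7}{10}$ ($v{\left(c,h \right)} = - \frac{2}{\left(-3 + 5\right) \left(-1 + 3\right)} - \frac{1}{5} = - \frac{2}{2 \cdot 2} - \frac{1}{5} = - \frac{2}{4} - \frac{1}{5} = \left(-2\right) \frac{1}{4} - \frac{1}{5} = - \frac{1}{2} - \frac{1}{5} = - \frac{7}{10}$)
$v{\left(-19,20 \right)} \left(-443 + 491\right) = - \frac{7 \left(-443 + 491\right)}{10} = \left(- \frac{7}{10}\right) 48 = - \frac{168}{5}$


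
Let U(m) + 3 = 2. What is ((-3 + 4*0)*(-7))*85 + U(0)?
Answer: 1784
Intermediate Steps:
U(m) = -1 (U(m) = -3 + 2 = -1)
((-3 + 4*0)*(-7))*85 + U(0) = ((-3 + 4*0)*(-7))*85 - 1 = ((-3 + 0)*(-7))*85 - 1 = -3*(-7)*85 - 1 = 21*85 - 1 = 1785 - 1 = 1784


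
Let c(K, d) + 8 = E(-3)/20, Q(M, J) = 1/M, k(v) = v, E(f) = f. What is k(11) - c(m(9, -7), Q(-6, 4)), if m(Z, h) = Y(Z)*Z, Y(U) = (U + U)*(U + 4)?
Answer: 383/20 ≈ 19.150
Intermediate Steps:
Y(U) = 2*U*(4 + U) (Y(U) = (2*U)*(4 + U) = 2*U*(4 + U))
m(Z, h) = 2*Z**2*(4 + Z) (m(Z, h) = (2*Z*(4 + Z))*Z = 2*Z**2*(4 + Z))
c(K, d) = -163/20 (c(K, d) = -8 - 3/20 = -163/20)
k(11) - c(m(9, -7), Q(-6, 4)) = 11 - 1*(-163/20) = 11 + 163/20 = 383/20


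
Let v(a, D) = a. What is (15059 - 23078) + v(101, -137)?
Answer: -7918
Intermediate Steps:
(15059 - 23078) + v(101, -137) = (15059 - 23078) + 101 = -8019 + 101 = -7918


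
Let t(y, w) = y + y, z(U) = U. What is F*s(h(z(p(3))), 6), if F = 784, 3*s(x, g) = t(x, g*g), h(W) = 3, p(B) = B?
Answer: 1568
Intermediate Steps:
t(y, w) = 2*y
s(x, g) = 2*x/3 (s(x, g) = (2*x)/3 = 2*x/3)
F*s(h(z(p(3))), 6) = 784*((⅔)*3) = 784*2 = 1568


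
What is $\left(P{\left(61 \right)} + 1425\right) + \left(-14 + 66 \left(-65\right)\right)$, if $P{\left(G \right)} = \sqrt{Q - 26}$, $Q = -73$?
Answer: $-2879 + 3 i \sqrt{11} \approx -2879.0 + 9.9499 i$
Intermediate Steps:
$P{\left(G \right)} = 3 i \sqrt{11}$ ($P{\left(G \right)} = \sqrt{-73 - 26} = \sqrt{-99} = 3 i \sqrt{11}$)
$\left(P{\left(61 \right)} + 1425\right) + \left(-14 + 66 \left(-65\right)\right) = \left(3 i \sqrt{11} + 1425\right) + \left(-14 + 66 \left(-65\right)\right) = \left(1425 + 3 i \sqrt{11}\right) - 4304 = -2879 + 3 i \sqrt{11}$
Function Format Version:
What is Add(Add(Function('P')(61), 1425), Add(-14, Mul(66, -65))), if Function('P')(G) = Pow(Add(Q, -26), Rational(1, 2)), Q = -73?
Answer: Add(-2879, Mul(3, I, Pow(11, Rational(1, 2)))) ≈ Add(-2879.0, Mul(9.9499, I))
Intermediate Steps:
Function('P')(G) = Mul(3, I, Pow(11, Rational(1, 2))) (Function('P')(G) = Pow(Add(-73, -26), Rational(1, 2)) = Pow(-99, Rational(1, 2)) = Mul(3, I, Pow(11, Rational(1, 2))))
Add(Add(Function('P')(61), 1425), Add(-14, Mul(66, -65))) = Add(Add(Mul(3, I, Pow(11, Rational(1, 2))), 1425), Add(-14, Mul(66, -65))) = Add(Add(1425, Mul(3, I, Pow(11, Rational(1, 2)))), Add(-14, -4290)) = Add(Add(1425, Mul(3, I, Pow(11, Rational(1, 2)))), -4304) = Add(-2879, Mul(3, I, Pow(11, Rational(1, 2))))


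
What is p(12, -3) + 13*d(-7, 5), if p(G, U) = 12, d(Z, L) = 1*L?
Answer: 77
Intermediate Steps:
d(Z, L) = L
p(12, -3) + 13*d(-7, 5) = 12 + 13*5 = 12 + 65 = 77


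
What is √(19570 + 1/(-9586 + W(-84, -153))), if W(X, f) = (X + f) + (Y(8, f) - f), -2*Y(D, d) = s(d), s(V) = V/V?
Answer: 2*√203350934458/6447 ≈ 139.89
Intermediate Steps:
s(V) = 1
Y(D, d) = -½ (Y(D, d) = -½*1 = -½)
W(X, f) = -½ + X (W(X, f) = (X + f) + (-½ - f) = -½ + X)
√(19570 + 1/(-9586 + W(-84, -153))) = √(19570 + 1/(-9586 + (-½ - 84))) = √(19570 + 1/(-9586 - 169/2)) = √(19570 + 1/(-19341/2)) = √(19570 - 2/19341) = √(378503368/19341) = 2*√203350934458/6447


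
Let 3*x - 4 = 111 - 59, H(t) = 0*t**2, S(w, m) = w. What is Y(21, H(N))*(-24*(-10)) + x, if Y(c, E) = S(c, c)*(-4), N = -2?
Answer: -60424/3 ≈ -20141.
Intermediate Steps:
H(t) = 0
Y(c, E) = -4*c (Y(c, E) = c*(-4) = -4*c)
x = 56/3 (x = 4/3 + (111 - 59)/3 = 4/3 + (1/3)*52 = 4/3 + 52/3 = 56/3 ≈ 18.667)
Y(21, H(N))*(-24*(-10)) + x = (-4*21)*(-24*(-10)) + 56/3 = -84*240 + 56/3 = -20160 + 56/3 = -60424/3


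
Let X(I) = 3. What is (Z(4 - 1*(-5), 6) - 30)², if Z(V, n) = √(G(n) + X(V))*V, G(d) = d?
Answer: 9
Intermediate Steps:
Z(V, n) = V*√(3 + n) (Z(V, n) = √(n + 3)*V = √(3 + n)*V = V*√(3 + n))
(Z(4 - 1*(-5), 6) - 30)² = ((4 - 1*(-5))*√(3 + 6) - 30)² = ((4 + 5)*√9 - 30)² = (9*3 - 30)² = (27 - 30)² = (-3)² = 9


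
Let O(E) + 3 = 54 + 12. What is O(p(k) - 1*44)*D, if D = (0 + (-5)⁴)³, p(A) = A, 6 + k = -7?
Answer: 15380859375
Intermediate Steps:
k = -13 (k = -6 - 7 = -13)
D = 244140625 (D = (0 + 625)³ = 625³ = 244140625)
O(E) = 63 (O(E) = -3 + (54 + 12) = -3 + 66 = 63)
O(p(k) - 1*44)*D = 63*244140625 = 15380859375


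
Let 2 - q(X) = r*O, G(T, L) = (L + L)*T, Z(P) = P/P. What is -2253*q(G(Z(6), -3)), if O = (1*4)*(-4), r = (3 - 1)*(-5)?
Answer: 355974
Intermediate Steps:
r = -10 (r = 2*(-5) = -10)
Z(P) = 1
G(T, L) = 2*L*T (G(T, L) = (2*L)*T = 2*L*T)
O = -16 (O = 4*(-4) = -16)
q(X) = -158 (q(X) = 2 - (-10)*(-16) = 2 - 1*160 = 2 - 160 = -158)
-2253*q(G(Z(6), -3)) = -2253*(-158) = 355974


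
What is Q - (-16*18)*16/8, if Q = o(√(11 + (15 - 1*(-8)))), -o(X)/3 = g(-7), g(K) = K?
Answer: 597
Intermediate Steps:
o(X) = 21 (o(X) = -3*(-7) = 21)
Q = 21
Q - (-16*18)*16/8 = 21 - (-16*18)*16/8 = 21 - (-288)*16*(⅛) = 21 - (-288)*2 = 21 - 1*(-576) = 21 + 576 = 597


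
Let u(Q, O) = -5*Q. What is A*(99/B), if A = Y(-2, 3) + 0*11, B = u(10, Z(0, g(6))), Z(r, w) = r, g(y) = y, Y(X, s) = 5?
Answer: -99/10 ≈ -9.9000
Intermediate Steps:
B = -50 (B = -5*10 = -50)
A = 5 (A = 5 + 0*11 = 5 + 0 = 5)
A*(99/B) = 5*(99/(-50)) = 5*(99*(-1/50)) = 5*(-99/50) = -99/10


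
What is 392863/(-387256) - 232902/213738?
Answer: -29027074801/13795220488 ≈ -2.1041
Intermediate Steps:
392863/(-387256) - 232902/213738 = 392863*(-1/387256) - 232902*1/213738 = -392863/387256 - 38817/35623 = -29027074801/13795220488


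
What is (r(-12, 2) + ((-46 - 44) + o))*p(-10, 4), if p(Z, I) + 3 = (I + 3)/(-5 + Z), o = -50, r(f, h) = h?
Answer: 2392/5 ≈ 478.40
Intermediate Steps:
p(Z, I) = -3 + (3 + I)/(-5 + Z) (p(Z, I) = -3 + (I + 3)/(-5 + Z) = -3 + (3 + I)/(-5 + Z))
(r(-12, 2) + ((-46 - 44) + o))*p(-10, 4) = (2 + ((-46 - 44) - 50))*((18 + 4 - 3*(-10))/(-5 - 10)) = (2 + (-90 - 50))*((18 + 4 + 30)/(-15)) = (2 - 140)*(-1/15*52) = -138*(-52/15) = 2392/5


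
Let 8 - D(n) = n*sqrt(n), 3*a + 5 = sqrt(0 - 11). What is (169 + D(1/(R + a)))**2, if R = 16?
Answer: 9*(-sqrt(3) + 59*(43 + I*sqrt(11))**(3/2))**2/(43 + I*sqrt(11))**3 ≈ 31323.0 + 0.74817*I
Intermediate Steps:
a = -5/3 + I*sqrt(11)/3 (a = -5/3 + sqrt(0 - 11)/3 = -5/3 + sqrt(-11)/3 = -5/3 + (I*sqrt(11))/3 = -5/3 + I*sqrt(11)/3 ≈ -1.6667 + 1.1055*I)
D(n) = 8 - n**(3/2) (D(n) = 8 - n*sqrt(n) = 8 - n**(3/2))
(169 + D(1/(R + a)))**2 = (169 + (8 - (1/(16 + (-5/3 + I*sqrt(11)/3)))**(3/2)))**2 = (169 + (8 - (1/(43/3 + I*sqrt(11)/3))**(3/2)))**2 = (169 + (8 - 1/(43/3 + I*sqrt(11)/3)**(3/2)))**2 = (177 - 1/(43/3 + I*sqrt(11)/3)**(3/2))**2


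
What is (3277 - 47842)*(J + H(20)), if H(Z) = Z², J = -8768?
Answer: 372919920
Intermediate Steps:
(3277 - 47842)*(J + H(20)) = (3277 - 47842)*(-8768 + 20²) = -44565*(-8768 + 400) = -44565*(-8368) = 372919920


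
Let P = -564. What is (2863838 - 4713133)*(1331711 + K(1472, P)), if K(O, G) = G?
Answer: -2461683491365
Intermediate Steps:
(2863838 - 4713133)*(1331711 + K(1472, P)) = (2863838 - 4713133)*(1331711 - 564) = -1849295*1331147 = -2461683491365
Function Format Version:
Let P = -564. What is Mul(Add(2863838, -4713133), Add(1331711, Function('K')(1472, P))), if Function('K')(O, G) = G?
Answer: -2461683491365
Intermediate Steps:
Mul(Add(2863838, -4713133), Add(1331711, Function('K')(1472, P))) = Mul(Add(2863838, -4713133), Add(1331711, -564)) = Mul(-1849295, 1331147) = -2461683491365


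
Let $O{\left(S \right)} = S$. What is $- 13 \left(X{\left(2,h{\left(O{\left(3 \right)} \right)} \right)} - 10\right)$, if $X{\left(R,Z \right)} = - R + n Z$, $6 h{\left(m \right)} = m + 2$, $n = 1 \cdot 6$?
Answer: $91$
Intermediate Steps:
$n = 6$
$h{\left(m \right)} = \frac{1}{3} + \frac{m}{6}$ ($h{\left(m \right)} = \frac{m + 2}{6} = \frac{2 + m}{6} = \frac{1}{3} + \frac{m}{6}$)
$X{\left(R,Z \right)} = - R + 6 Z$
$- 13 \left(X{\left(2,h{\left(O{\left(3 \right)} \right)} \right)} - 10\right) = - 13 \left(\left(\left(-1\right) 2 + 6 \left(\frac{1}{3} + \frac{1}{6} \cdot 3\right)\right) - 10\right) = - 13 \left(\left(-2 + 6 \left(\frac{1}{3} + \frac{1}{2}\right)\right) - 10\right) = - 13 \left(\left(-2 + 6 \cdot \frac{5}{6}\right) - 10\right) = - 13 \left(\left(-2 + 5\right) - 10\right) = - 13 \left(3 - 10\right) = \left(-13\right) \left(-7\right) = 91$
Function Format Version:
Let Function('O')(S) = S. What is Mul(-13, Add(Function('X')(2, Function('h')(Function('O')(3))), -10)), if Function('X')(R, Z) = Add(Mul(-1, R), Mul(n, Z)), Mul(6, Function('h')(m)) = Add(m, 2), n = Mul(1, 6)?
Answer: 91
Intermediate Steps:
n = 6
Function('h')(m) = Add(Rational(1, 3), Mul(Rational(1, 6), m)) (Function('h')(m) = Mul(Rational(1, 6), Add(m, 2)) = Mul(Rational(1, 6), Add(2, m)) = Add(Rational(1, 3), Mul(Rational(1, 6), m)))
Function('X')(R, Z) = Add(Mul(-1, R), Mul(6, Z))
Mul(-13, Add(Function('X')(2, Function('h')(Function('O')(3))), -10)) = Mul(-13, Add(Add(Mul(-1, 2), Mul(6, Add(Rational(1, 3), Mul(Rational(1, 6), 3)))), -10)) = Mul(-13, Add(Add(-2, Mul(6, Add(Rational(1, 3), Rational(1, 2)))), -10)) = Mul(-13, Add(Add(-2, Mul(6, Rational(5, 6))), -10)) = Mul(-13, Add(Add(-2, 5), -10)) = Mul(-13, Add(3, -10)) = Mul(-13, -7) = 91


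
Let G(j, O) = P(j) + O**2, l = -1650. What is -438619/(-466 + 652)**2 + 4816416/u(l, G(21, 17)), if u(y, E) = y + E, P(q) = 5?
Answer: -449525525/126108 ≈ -3564.6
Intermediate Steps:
G(j, O) = 5 + O**2
u(y, E) = E + y
-438619/(-466 + 652)**2 + 4816416/u(l, G(21, 17)) = -438619/(-466 + 652)**2 + 4816416/((5 + 17**2) - 1650) = -438619/(186**2) + 4816416/((5 + 289) - 1650) = -438619/34596 + 4816416/(294 - 1650) = -438619*1/34596 + 4816416/(-1356) = -14149/1116 + 4816416*(-1/1356) = -14149/1116 - 401368/113 = -449525525/126108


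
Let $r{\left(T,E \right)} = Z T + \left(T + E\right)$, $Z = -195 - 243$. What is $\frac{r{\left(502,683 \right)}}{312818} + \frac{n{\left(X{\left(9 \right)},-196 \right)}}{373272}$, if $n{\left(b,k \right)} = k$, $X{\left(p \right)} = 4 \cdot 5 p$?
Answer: $- \frac{464162155}{663444321} \approx -0.69963$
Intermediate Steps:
$X{\left(p \right)} = 20 p$
$Z = -438$ ($Z = -195 - 243 = -438$)
$r{\left(T,E \right)} = E - 437 T$ ($r{\left(T,E \right)} = - 438 T + \left(T + E\right) = - 438 T + \left(E + T\right) = E - 437 T$)
$\frac{r{\left(502,683 \right)}}{312818} + \frac{n{\left(X{\left(9 \right)},-196 \right)}}{373272} = \frac{683 - 219374}{312818} - \frac{196}{373272} = \left(683 - 219374\right) \frac{1}{312818} - \frac{49}{93318} = \left(-218691\right) \frac{1}{312818} - \frac{49}{93318} = - \frac{19881}{28438} - \frac{49}{93318} = - \frac{464162155}{663444321}$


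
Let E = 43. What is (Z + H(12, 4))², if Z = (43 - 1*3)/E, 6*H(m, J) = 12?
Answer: 15876/1849 ≈ 8.5863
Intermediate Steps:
H(m, J) = 2 (H(m, J) = (⅙)*12 = 2)
Z = 40/43 (Z = (43 - 1*3)/43 = (43 - 3)*(1/43) = 40*(1/43) = 40/43 ≈ 0.93023)
(Z + H(12, 4))² = (40/43 + 2)² = (126/43)² = 15876/1849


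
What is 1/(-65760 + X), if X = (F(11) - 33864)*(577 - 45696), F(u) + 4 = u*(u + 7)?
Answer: 1/1519090970 ≈ 6.5829e-10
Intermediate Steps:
F(u) = -4 + u*(7 + u) (F(u) = -4 + u*(u + 7) = -4 + u*(7 + u))
X = 1519156730 (X = ((-4 + 11**2 + 7*11) - 33864)*(577 - 45696) = ((-4 + 121 + 77) - 33864)*(-45119) = (194 - 33864)*(-45119) = -33670*(-45119) = 1519156730)
1/(-65760 + X) = 1/(-65760 + 1519156730) = 1/1519090970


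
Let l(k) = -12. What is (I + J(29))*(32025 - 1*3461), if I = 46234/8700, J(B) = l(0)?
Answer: -415363406/2175 ≈ -1.9097e+5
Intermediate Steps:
J(B) = -12
I = 23117/4350 (I = 46234*(1/8700) = 23117/4350 ≈ 5.3143)
(I + J(29))*(32025 - 1*3461) = (23117/4350 - 12)*(32025 - 1*3461) = -29083*(32025 - 3461)/4350 = -29083/4350*28564 = -415363406/2175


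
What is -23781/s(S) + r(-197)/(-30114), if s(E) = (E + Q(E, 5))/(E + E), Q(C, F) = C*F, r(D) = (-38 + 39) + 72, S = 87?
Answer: -238713751/30114 ≈ -7927.0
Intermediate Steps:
r(D) = 73 (r(D) = 1 + 72 = 73)
s(E) = 3 (s(E) = (E + E*5)/(E + E) = (E + 5*E)/((2*E)) = (6*E)*(1/(2*E)) = 3)
-23781/s(S) + r(-197)/(-30114) = -23781/3 + 73/(-30114) = -23781*⅓ + 73*(-1/30114) = -7927 - 73/30114 = -238713751/30114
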